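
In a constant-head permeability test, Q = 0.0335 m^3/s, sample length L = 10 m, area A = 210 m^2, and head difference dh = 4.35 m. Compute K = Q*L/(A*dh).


From K = Q*L / (A*dh):
Numerator: Q*L = 0.0335 * 10 = 0.335.
Denominator: A*dh = 210 * 4.35 = 913.5.
K = 0.335 / 913.5 = 0.000367 m/s.

0.000367


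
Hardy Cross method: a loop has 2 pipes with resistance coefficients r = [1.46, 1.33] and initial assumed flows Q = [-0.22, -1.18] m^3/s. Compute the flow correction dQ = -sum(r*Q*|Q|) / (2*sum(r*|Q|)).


Numerator terms (r*Q*|Q|): 1.46*-0.22*|-0.22| = -0.0707; 1.33*-1.18*|-1.18| = -1.8519.
Sum of numerator = -1.9226.
Denominator terms (r*|Q|): 1.46*|-0.22| = 0.3212; 1.33*|-1.18| = 1.5694.
2 * sum of denominator = 2 * 1.8906 = 3.7812.
dQ = --1.9226 / 3.7812 = 0.5085 m^3/s.

0.5085


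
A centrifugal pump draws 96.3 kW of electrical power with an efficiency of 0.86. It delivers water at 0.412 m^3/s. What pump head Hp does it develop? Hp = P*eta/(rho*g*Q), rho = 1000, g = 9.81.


Pump head formula: Hp = P * eta / (rho * g * Q).
Numerator: P * eta = 96.3 * 1000 * 0.86 = 82818.0 W.
Denominator: rho * g * Q = 1000 * 9.81 * 0.412 = 4041.72.
Hp = 82818.0 / 4041.72 = 20.49 m.

20.49


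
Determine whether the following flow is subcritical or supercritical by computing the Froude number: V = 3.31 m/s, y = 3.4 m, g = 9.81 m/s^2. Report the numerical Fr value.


The Froude number is defined as Fr = V / sqrt(g*y).
g*y = 9.81 * 3.4 = 33.354.
sqrt(g*y) = sqrt(33.354) = 5.7753.
Fr = 3.31 / 5.7753 = 0.5731.
Since Fr < 1, the flow is subcritical.

0.5731


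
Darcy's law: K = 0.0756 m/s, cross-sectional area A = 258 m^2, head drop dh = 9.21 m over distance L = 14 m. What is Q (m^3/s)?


Darcy's law: Q = K * A * i, where i = dh/L.
Hydraulic gradient i = 9.21 / 14 = 0.657857.
Q = 0.0756 * 258 * 0.657857
  = 12.8314 m^3/s.

12.8314


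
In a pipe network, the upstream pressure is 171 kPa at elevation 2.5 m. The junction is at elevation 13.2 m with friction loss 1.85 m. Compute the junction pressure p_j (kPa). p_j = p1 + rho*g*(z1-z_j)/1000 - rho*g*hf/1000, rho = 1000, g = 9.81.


Junction pressure: p_j = p1 + rho*g*(z1 - z_j)/1000 - rho*g*hf/1000.
Elevation term = 1000*9.81*(2.5 - 13.2)/1000 = -104.967 kPa.
Friction term = 1000*9.81*1.85/1000 = 18.148 kPa.
p_j = 171 + -104.967 - 18.148 = 47.88 kPa.

47.88


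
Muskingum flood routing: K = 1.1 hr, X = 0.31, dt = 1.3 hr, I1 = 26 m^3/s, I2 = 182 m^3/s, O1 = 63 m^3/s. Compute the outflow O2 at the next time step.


Muskingum coefficients:
denom = 2*K*(1-X) + dt = 2*1.1*(1-0.31) + 1.3 = 2.818.
C0 = (dt - 2*K*X)/denom = (1.3 - 2*1.1*0.31)/2.818 = 0.2193.
C1 = (dt + 2*K*X)/denom = (1.3 + 2*1.1*0.31)/2.818 = 0.7033.
C2 = (2*K*(1-X) - dt)/denom = 0.0774.
O2 = C0*I2 + C1*I1 + C2*O1
   = 0.2193*182 + 0.7033*26 + 0.0774*63
   = 63.07 m^3/s.

63.07


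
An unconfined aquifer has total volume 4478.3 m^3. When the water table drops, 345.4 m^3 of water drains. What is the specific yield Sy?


Specific yield Sy = Volume drained / Total volume.
Sy = 345.4 / 4478.3
   = 0.0771.

0.0771


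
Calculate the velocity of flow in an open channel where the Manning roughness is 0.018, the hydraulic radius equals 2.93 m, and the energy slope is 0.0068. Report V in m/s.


Manning's equation gives V = (1/n) * R^(2/3) * S^(1/2).
First, compute R^(2/3) = 2.93^(2/3) = 2.0476.
Next, S^(1/2) = 0.0068^(1/2) = 0.082462.
Then 1/n = 1/0.018 = 55.56.
V = 55.56 * 2.0476 * 0.082462 = 9.3805 m/s.

9.3805


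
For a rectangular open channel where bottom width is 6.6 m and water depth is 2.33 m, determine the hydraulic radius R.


For a rectangular section:
Flow area A = b * y = 6.6 * 2.33 = 15.38 m^2.
Wetted perimeter P = b + 2y = 6.6 + 2*2.33 = 11.26 m.
Hydraulic radius R = A/P = 15.38 / 11.26 = 1.3657 m.

1.3657


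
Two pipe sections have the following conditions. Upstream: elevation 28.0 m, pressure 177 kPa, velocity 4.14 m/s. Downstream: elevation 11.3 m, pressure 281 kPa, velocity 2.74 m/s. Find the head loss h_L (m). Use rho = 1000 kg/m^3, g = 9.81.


Total head at each section: H = z + p/(rho*g) + V^2/(2g).
H1 = 28.0 + 177*1000/(1000*9.81) + 4.14^2/(2*9.81)
   = 28.0 + 18.043 + 0.8736
   = 46.916 m.
H2 = 11.3 + 281*1000/(1000*9.81) + 2.74^2/(2*9.81)
   = 11.3 + 28.644 + 0.3827
   = 40.327 m.
h_L = H1 - H2 = 46.916 - 40.327 = 6.59 m.

6.59


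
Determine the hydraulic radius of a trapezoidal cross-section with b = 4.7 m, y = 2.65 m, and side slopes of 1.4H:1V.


For a trapezoidal section with side slope z:
A = (b + z*y)*y = (4.7 + 1.4*2.65)*2.65 = 22.287 m^2.
P = b + 2*y*sqrt(1 + z^2) = 4.7 + 2*2.65*sqrt(1 + 1.4^2) = 13.818 m.
R = A/P = 22.287 / 13.818 = 1.6128 m.

1.6128


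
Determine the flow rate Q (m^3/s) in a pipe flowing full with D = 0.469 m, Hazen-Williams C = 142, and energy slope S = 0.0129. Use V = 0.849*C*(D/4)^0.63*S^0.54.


For a full circular pipe, R = D/4 = 0.469/4 = 0.1172 m.
V = 0.849 * 142 * 0.1172^0.63 * 0.0129^0.54
  = 0.849 * 142 * 0.259144 * 0.095437
  = 2.9816 m/s.
Pipe area A = pi*D^2/4 = pi*0.469^2/4 = 0.1728 m^2.
Q = A * V = 0.1728 * 2.9816 = 0.5151 m^3/s.

0.5151


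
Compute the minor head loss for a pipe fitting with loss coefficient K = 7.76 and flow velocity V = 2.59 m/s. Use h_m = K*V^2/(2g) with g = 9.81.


Minor loss formula: h_m = K * V^2/(2g).
V^2 = 2.59^2 = 6.7081.
V^2/(2g) = 6.7081 / 19.62 = 0.3419 m.
h_m = 7.76 * 0.3419 = 2.6532 m.

2.6532


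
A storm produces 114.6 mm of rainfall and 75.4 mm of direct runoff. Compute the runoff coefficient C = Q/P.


The runoff coefficient C = runoff depth / rainfall depth.
C = 75.4 / 114.6
  = 0.6579.

0.6579


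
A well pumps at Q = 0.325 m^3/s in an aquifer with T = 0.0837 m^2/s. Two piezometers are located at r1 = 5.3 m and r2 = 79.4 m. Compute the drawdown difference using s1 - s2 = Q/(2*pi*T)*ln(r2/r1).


Thiem equation: s1 - s2 = Q/(2*pi*T) * ln(r2/r1).
ln(r2/r1) = ln(79.4/5.3) = 2.7068.
Q/(2*pi*T) = 0.325 / (2*pi*0.0837) = 0.325 / 0.5259 = 0.618.
s1 - s2 = 0.618 * 2.7068 = 1.6728 m.

1.6728


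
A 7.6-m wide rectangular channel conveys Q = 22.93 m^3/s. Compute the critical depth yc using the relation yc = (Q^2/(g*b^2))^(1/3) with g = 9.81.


Using yc = (Q^2 / (g * b^2))^(1/3):
Q^2 = 22.93^2 = 525.78.
g * b^2 = 9.81 * 7.6^2 = 9.81 * 57.76 = 566.63.
Q^2 / (g*b^2) = 525.78 / 566.63 = 0.9279.
yc = 0.9279^(1/3) = 0.9754 m.

0.9754


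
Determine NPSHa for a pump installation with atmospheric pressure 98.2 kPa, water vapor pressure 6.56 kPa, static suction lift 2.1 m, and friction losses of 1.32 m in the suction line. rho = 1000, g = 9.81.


NPSHa = p_atm/(rho*g) - z_s - hf_s - p_vap/(rho*g).
p_atm/(rho*g) = 98.2*1000 / (1000*9.81) = 10.01 m.
p_vap/(rho*g) = 6.56*1000 / (1000*9.81) = 0.669 m.
NPSHa = 10.01 - 2.1 - 1.32 - 0.669
      = 5.92 m.

5.92


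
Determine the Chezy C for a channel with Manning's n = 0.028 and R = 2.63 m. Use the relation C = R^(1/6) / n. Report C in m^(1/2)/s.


The Chezy coefficient relates to Manning's n through C = R^(1/6) / n.
R^(1/6) = 2.63^(1/6) = 1.174878.
C = 1.174878 / 0.028 = 41.96 m^(1/2)/s.

41.96


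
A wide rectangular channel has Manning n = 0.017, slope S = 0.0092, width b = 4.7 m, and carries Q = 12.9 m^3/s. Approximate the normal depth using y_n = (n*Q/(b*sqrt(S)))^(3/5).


We use the wide-channel approximation y_n = (n*Q/(b*sqrt(S)))^(3/5).
sqrt(S) = sqrt(0.0092) = 0.095917.
Numerator: n*Q = 0.017 * 12.9 = 0.2193.
Denominator: b*sqrt(S) = 4.7 * 0.095917 = 0.45081.
arg = 0.4865.
y_n = 0.4865^(3/5) = 0.649 m.

0.649


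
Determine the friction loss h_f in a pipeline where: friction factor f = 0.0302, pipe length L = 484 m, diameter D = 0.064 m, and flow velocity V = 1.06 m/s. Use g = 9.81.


Darcy-Weisbach equation: h_f = f * (L/D) * V^2/(2g).
f * L/D = 0.0302 * 484/0.064 = 228.3875.
V^2/(2g) = 1.06^2 / (2*9.81) = 1.1236 / 19.62 = 0.0573 m.
h_f = 228.3875 * 0.0573 = 13.079 m.

13.079


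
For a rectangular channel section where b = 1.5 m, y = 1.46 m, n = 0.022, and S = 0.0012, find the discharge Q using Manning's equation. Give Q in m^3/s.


For a rectangular channel, the cross-sectional area A = b * y = 1.5 * 1.46 = 2.19 m^2.
The wetted perimeter P = b + 2y = 1.5 + 2*1.46 = 4.42 m.
Hydraulic radius R = A/P = 2.19/4.42 = 0.4955 m.
Velocity V = (1/n)*R^(2/3)*S^(1/2) = (1/0.022)*0.4955^(2/3)*0.0012^(1/2) = 0.9859 m/s.
Discharge Q = A * V = 2.19 * 0.9859 = 2.159 m^3/s.

2.159


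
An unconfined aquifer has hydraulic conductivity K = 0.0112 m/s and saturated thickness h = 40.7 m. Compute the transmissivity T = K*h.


Transmissivity is defined as T = K * h.
T = 0.0112 * 40.7
  = 0.4558 m^2/s.

0.4558


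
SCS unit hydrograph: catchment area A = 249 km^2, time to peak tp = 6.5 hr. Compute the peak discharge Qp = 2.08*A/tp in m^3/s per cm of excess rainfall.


SCS formula: Qp = 2.08 * A / tp.
Qp = 2.08 * 249 / 6.5
   = 517.92 / 6.5
   = 79.68 m^3/s per cm.

79.68


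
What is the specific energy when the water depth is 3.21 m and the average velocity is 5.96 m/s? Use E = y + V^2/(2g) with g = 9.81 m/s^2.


Specific energy E = y + V^2/(2g).
Velocity head = V^2/(2g) = 5.96^2 / (2*9.81) = 35.5216 / 19.62 = 1.8105 m.
E = 3.21 + 1.8105 = 5.0205 m.

5.0205


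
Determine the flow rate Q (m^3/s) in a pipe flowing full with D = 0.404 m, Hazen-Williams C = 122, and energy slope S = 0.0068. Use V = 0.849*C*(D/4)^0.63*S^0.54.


For a full circular pipe, R = D/4 = 0.404/4 = 0.101 m.
V = 0.849 * 122 * 0.101^0.63 * 0.0068^0.54
  = 0.849 * 122 * 0.235897 * 0.067539
  = 1.6502 m/s.
Pipe area A = pi*D^2/4 = pi*0.404^2/4 = 0.1282 m^2.
Q = A * V = 0.1282 * 1.6502 = 0.2115 m^3/s.

0.2115


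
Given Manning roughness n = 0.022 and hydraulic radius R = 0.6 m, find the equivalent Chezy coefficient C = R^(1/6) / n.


The Chezy coefficient relates to Manning's n through C = R^(1/6) / n.
R^(1/6) = 0.6^(1/6) = 0.918386.
C = 0.918386 / 0.022 = 41.74 m^(1/2)/s.

41.74


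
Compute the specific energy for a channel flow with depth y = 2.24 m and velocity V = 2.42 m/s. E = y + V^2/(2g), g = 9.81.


Specific energy E = y + V^2/(2g).
Velocity head = V^2/(2g) = 2.42^2 / (2*9.81) = 5.8564 / 19.62 = 0.2985 m.
E = 2.24 + 0.2985 = 2.5385 m.

2.5385


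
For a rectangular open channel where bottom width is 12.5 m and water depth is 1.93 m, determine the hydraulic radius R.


For a rectangular section:
Flow area A = b * y = 12.5 * 1.93 = 24.12 m^2.
Wetted perimeter P = b + 2y = 12.5 + 2*1.93 = 16.36 m.
Hydraulic radius R = A/P = 24.12 / 16.36 = 1.4746 m.

1.4746


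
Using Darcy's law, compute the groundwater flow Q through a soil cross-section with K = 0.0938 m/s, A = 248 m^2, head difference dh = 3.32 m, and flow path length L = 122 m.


Darcy's law: Q = K * A * i, where i = dh/L.
Hydraulic gradient i = 3.32 / 122 = 0.027213.
Q = 0.0938 * 248 * 0.027213
  = 0.633 m^3/s.

0.633


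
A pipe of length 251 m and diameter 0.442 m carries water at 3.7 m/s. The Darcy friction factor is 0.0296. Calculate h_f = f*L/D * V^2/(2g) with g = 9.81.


Darcy-Weisbach equation: h_f = f * (L/D) * V^2/(2g).
f * L/D = 0.0296 * 251/0.442 = 16.809.
V^2/(2g) = 3.7^2 / (2*9.81) = 13.69 / 19.62 = 0.6978 m.
h_f = 16.809 * 0.6978 = 11.729 m.

11.729


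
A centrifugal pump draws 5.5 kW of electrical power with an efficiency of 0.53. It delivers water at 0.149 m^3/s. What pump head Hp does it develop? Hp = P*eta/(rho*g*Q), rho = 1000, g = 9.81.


Pump head formula: Hp = P * eta / (rho * g * Q).
Numerator: P * eta = 5.5 * 1000 * 0.53 = 2915.0 W.
Denominator: rho * g * Q = 1000 * 9.81 * 0.149 = 1461.69.
Hp = 2915.0 / 1461.69 = 1.99 m.

1.99


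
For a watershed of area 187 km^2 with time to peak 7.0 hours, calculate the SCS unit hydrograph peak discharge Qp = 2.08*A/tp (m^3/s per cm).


SCS formula: Qp = 2.08 * A / tp.
Qp = 2.08 * 187 / 7.0
   = 388.96 / 7.0
   = 55.57 m^3/s per cm.

55.57


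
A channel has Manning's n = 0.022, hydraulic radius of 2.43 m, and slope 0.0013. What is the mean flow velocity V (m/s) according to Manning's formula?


Manning's equation gives V = (1/n) * R^(2/3) * S^(1/2).
First, compute R^(2/3) = 2.43^(2/3) = 1.8075.
Next, S^(1/2) = 0.0013^(1/2) = 0.036056.
Then 1/n = 1/0.022 = 45.45.
V = 45.45 * 1.8075 * 0.036056 = 2.9622 m/s.

2.9622


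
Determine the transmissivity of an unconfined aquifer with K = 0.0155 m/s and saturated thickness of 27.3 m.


Transmissivity is defined as T = K * h.
T = 0.0155 * 27.3
  = 0.4232 m^2/s.

0.4232


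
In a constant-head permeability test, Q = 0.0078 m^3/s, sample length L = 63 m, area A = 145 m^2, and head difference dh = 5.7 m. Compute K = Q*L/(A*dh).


From K = Q*L / (A*dh):
Numerator: Q*L = 0.0078 * 63 = 0.4914.
Denominator: A*dh = 145 * 5.7 = 826.5.
K = 0.4914 / 826.5 = 0.000595 m/s.

0.000595


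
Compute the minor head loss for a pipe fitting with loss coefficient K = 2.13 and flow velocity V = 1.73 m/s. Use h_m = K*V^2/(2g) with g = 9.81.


Minor loss formula: h_m = K * V^2/(2g).
V^2 = 1.73^2 = 2.9929.
V^2/(2g) = 2.9929 / 19.62 = 0.1525 m.
h_m = 2.13 * 0.1525 = 0.3249 m.

0.3249


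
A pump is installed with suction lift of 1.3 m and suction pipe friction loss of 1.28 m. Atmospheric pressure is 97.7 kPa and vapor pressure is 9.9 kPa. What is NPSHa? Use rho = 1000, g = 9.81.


NPSHa = p_atm/(rho*g) - z_s - hf_s - p_vap/(rho*g).
p_atm/(rho*g) = 97.7*1000 / (1000*9.81) = 9.959 m.
p_vap/(rho*g) = 9.9*1000 / (1000*9.81) = 1.009 m.
NPSHa = 9.959 - 1.3 - 1.28 - 1.009
      = 6.37 m.

6.37


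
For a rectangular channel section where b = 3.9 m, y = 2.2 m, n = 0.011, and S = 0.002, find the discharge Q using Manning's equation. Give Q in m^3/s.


For a rectangular channel, the cross-sectional area A = b * y = 3.9 * 2.2 = 8.58 m^2.
The wetted perimeter P = b + 2y = 3.9 + 2*2.2 = 8.3 m.
Hydraulic radius R = A/P = 8.58/8.3 = 1.0337 m.
Velocity V = (1/n)*R^(2/3)*S^(1/2) = (1/0.011)*1.0337^(2/3)*0.002^(1/2) = 4.1565 m/s.
Discharge Q = A * V = 8.58 * 4.1565 = 35.663 m^3/s.

35.663


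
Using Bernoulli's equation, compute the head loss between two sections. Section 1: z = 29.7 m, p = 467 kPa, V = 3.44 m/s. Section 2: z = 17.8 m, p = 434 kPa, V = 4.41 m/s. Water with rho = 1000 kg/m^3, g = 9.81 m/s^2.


Total head at each section: H = z + p/(rho*g) + V^2/(2g).
H1 = 29.7 + 467*1000/(1000*9.81) + 3.44^2/(2*9.81)
   = 29.7 + 47.604 + 0.6031
   = 77.908 m.
H2 = 17.8 + 434*1000/(1000*9.81) + 4.41^2/(2*9.81)
   = 17.8 + 44.241 + 0.9912
   = 63.032 m.
h_L = H1 - H2 = 77.908 - 63.032 = 14.876 m.

14.876


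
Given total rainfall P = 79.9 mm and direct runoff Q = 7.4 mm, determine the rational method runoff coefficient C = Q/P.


The runoff coefficient C = runoff depth / rainfall depth.
C = 7.4 / 79.9
  = 0.0926.

0.0926


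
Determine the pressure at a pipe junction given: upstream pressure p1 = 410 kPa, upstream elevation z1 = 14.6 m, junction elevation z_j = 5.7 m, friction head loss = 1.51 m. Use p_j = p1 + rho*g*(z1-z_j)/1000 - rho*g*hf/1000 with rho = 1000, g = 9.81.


Junction pressure: p_j = p1 + rho*g*(z1 - z_j)/1000 - rho*g*hf/1000.
Elevation term = 1000*9.81*(14.6 - 5.7)/1000 = 87.309 kPa.
Friction term = 1000*9.81*1.51/1000 = 14.813 kPa.
p_j = 410 + 87.309 - 14.813 = 482.5 kPa.

482.5


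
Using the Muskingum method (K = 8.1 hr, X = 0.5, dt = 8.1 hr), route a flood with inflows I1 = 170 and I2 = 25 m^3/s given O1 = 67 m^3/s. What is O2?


Muskingum coefficients:
denom = 2*K*(1-X) + dt = 2*8.1*(1-0.5) + 8.1 = 16.2.
C0 = (dt - 2*K*X)/denom = (8.1 - 2*8.1*0.5)/16.2 = 0.0.
C1 = (dt + 2*K*X)/denom = (8.1 + 2*8.1*0.5)/16.2 = 1.0.
C2 = (2*K*(1-X) - dt)/denom = 0.0.
O2 = C0*I2 + C1*I1 + C2*O1
   = 0.0*25 + 1.0*170 + 0.0*67
   = 170.0 m^3/s.

170.0


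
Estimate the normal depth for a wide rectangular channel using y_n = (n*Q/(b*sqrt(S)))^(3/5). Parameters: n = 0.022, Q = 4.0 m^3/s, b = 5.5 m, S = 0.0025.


We use the wide-channel approximation y_n = (n*Q/(b*sqrt(S)))^(3/5).
sqrt(S) = sqrt(0.0025) = 0.05.
Numerator: n*Q = 0.022 * 4.0 = 0.088.
Denominator: b*sqrt(S) = 5.5 * 0.05 = 0.275.
arg = 0.32.
y_n = 0.32^(3/5) = 0.5048 m.

0.5048


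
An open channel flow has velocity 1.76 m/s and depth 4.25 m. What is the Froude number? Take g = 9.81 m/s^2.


The Froude number is defined as Fr = V / sqrt(g*y).
g*y = 9.81 * 4.25 = 41.6925.
sqrt(g*y) = sqrt(41.6925) = 6.457.
Fr = 1.76 / 6.457 = 0.2726.

0.2726


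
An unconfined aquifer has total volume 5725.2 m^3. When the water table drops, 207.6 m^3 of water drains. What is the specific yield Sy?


Specific yield Sy = Volume drained / Total volume.
Sy = 207.6 / 5725.2
   = 0.0363.

0.0363


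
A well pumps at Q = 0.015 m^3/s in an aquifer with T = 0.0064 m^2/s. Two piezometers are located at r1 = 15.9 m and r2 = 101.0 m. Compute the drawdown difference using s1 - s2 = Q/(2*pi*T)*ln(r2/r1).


Thiem equation: s1 - s2 = Q/(2*pi*T) * ln(r2/r1).
ln(r2/r1) = ln(101.0/15.9) = 1.8488.
Q/(2*pi*T) = 0.015 / (2*pi*0.0064) = 0.015 / 0.0402 = 0.373.
s1 - s2 = 0.373 * 1.8488 = 0.6896 m.

0.6896


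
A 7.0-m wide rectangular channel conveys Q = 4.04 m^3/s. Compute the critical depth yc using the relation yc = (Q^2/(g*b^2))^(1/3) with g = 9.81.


Using yc = (Q^2 / (g * b^2))^(1/3):
Q^2 = 4.04^2 = 16.32.
g * b^2 = 9.81 * 7.0^2 = 9.81 * 49.0 = 480.69.
Q^2 / (g*b^2) = 16.32 / 480.69 = 0.034.
yc = 0.034^(1/3) = 0.3238 m.

0.3238


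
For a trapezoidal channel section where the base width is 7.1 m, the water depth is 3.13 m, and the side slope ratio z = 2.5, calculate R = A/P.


For a trapezoidal section with side slope z:
A = (b + z*y)*y = (7.1 + 2.5*3.13)*3.13 = 46.715 m^2.
P = b + 2*y*sqrt(1 + z^2) = 7.1 + 2*3.13*sqrt(1 + 2.5^2) = 23.956 m.
R = A/P = 46.715 / 23.956 = 1.9501 m.

1.9501


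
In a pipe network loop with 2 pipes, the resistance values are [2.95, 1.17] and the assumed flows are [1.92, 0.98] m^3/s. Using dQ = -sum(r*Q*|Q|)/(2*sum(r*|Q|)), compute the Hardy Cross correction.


Numerator terms (r*Q*|Q|): 2.95*1.92*|1.92| = 10.8749; 1.17*0.98*|0.98| = 1.1237.
Sum of numerator = 11.9985.
Denominator terms (r*|Q|): 2.95*|1.92| = 5.664; 1.17*|0.98| = 1.1466.
2 * sum of denominator = 2 * 6.8106 = 13.6212.
dQ = -11.9985 / 13.6212 = -0.8809 m^3/s.

-0.8809


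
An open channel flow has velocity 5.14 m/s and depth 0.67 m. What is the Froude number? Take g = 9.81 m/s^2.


The Froude number is defined as Fr = V / sqrt(g*y).
g*y = 9.81 * 0.67 = 6.5727.
sqrt(g*y) = sqrt(6.5727) = 2.5637.
Fr = 5.14 / 2.5637 = 2.0049.

2.0049


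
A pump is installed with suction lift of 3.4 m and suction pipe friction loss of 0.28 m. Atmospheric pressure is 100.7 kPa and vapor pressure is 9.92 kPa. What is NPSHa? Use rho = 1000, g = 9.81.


NPSHa = p_atm/(rho*g) - z_s - hf_s - p_vap/(rho*g).
p_atm/(rho*g) = 100.7*1000 / (1000*9.81) = 10.265 m.
p_vap/(rho*g) = 9.92*1000 / (1000*9.81) = 1.011 m.
NPSHa = 10.265 - 3.4 - 0.28 - 1.011
      = 5.57 m.

5.57


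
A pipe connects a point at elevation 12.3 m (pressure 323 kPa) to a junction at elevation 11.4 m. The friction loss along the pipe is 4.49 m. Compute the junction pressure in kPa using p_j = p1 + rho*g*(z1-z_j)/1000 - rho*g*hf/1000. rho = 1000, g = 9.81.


Junction pressure: p_j = p1 + rho*g*(z1 - z_j)/1000 - rho*g*hf/1000.
Elevation term = 1000*9.81*(12.3 - 11.4)/1000 = 8.829 kPa.
Friction term = 1000*9.81*4.49/1000 = 44.047 kPa.
p_j = 323 + 8.829 - 44.047 = 287.78 kPa.

287.78


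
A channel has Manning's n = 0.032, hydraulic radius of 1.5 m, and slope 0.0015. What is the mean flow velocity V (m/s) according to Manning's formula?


Manning's equation gives V = (1/n) * R^(2/3) * S^(1/2).
First, compute R^(2/3) = 1.5^(2/3) = 1.3104.
Next, S^(1/2) = 0.0015^(1/2) = 0.03873.
Then 1/n = 1/0.032 = 31.25.
V = 31.25 * 1.3104 * 0.03873 = 1.586 m/s.

1.586


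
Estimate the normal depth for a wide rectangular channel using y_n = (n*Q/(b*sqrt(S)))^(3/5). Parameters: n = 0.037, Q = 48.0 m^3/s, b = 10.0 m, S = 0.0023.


We use the wide-channel approximation y_n = (n*Q/(b*sqrt(S)))^(3/5).
sqrt(S) = sqrt(0.0023) = 0.047958.
Numerator: n*Q = 0.037 * 48.0 = 1.776.
Denominator: b*sqrt(S) = 10.0 * 0.047958 = 0.47958.
arg = 3.7032.
y_n = 3.7032^(3/5) = 2.1935 m.

2.1935


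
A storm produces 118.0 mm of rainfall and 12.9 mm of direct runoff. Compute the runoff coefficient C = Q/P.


The runoff coefficient C = runoff depth / rainfall depth.
C = 12.9 / 118.0
  = 0.1093.

0.1093


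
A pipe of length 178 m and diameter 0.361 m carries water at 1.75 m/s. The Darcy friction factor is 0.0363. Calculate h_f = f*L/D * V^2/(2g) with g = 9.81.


Darcy-Weisbach equation: h_f = f * (L/D) * V^2/(2g).
f * L/D = 0.0363 * 178/0.361 = 17.8986.
V^2/(2g) = 1.75^2 / (2*9.81) = 3.0625 / 19.62 = 0.1561 m.
h_f = 17.8986 * 0.1561 = 2.794 m.

2.794


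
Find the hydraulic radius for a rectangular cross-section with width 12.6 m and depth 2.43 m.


For a rectangular section:
Flow area A = b * y = 12.6 * 2.43 = 30.62 m^2.
Wetted perimeter P = b + 2y = 12.6 + 2*2.43 = 17.46 m.
Hydraulic radius R = A/P = 30.62 / 17.46 = 1.7536 m.

1.7536


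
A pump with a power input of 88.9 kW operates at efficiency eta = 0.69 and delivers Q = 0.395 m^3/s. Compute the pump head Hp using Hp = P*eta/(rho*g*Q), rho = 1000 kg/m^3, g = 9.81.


Pump head formula: Hp = P * eta / (rho * g * Q).
Numerator: P * eta = 88.9 * 1000 * 0.69 = 61341.0 W.
Denominator: rho * g * Q = 1000 * 9.81 * 0.395 = 3874.95.
Hp = 61341.0 / 3874.95 = 15.83 m.

15.83


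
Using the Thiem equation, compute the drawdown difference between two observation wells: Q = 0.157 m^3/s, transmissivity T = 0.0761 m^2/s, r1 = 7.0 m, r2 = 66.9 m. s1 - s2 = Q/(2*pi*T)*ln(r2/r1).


Thiem equation: s1 - s2 = Q/(2*pi*T) * ln(r2/r1).
ln(r2/r1) = ln(66.9/7.0) = 2.2573.
Q/(2*pi*T) = 0.157 / (2*pi*0.0761) = 0.157 / 0.4782 = 0.3283.
s1 - s2 = 0.3283 * 2.2573 = 0.7412 m.

0.7412


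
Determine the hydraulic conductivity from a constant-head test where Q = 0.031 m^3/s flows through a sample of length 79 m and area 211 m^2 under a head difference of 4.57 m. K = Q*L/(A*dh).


From K = Q*L / (A*dh):
Numerator: Q*L = 0.031 * 79 = 2.449.
Denominator: A*dh = 211 * 4.57 = 964.27.
K = 2.449 / 964.27 = 0.00254 m/s.

0.00254


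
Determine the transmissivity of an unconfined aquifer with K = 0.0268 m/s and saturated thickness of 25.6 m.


Transmissivity is defined as T = K * h.
T = 0.0268 * 25.6
  = 0.6861 m^2/s.

0.6861


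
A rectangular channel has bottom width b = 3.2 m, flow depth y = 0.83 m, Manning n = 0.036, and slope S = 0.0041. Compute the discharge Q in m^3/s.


For a rectangular channel, the cross-sectional area A = b * y = 3.2 * 0.83 = 2.66 m^2.
The wetted perimeter P = b + 2y = 3.2 + 2*0.83 = 4.86 m.
Hydraulic radius R = A/P = 2.66/4.86 = 0.5465 m.
Velocity V = (1/n)*R^(2/3)*S^(1/2) = (1/0.036)*0.5465^(2/3)*0.0041^(1/2) = 1.1889 m/s.
Discharge Q = A * V = 2.66 * 1.1889 = 3.158 m^3/s.

3.158


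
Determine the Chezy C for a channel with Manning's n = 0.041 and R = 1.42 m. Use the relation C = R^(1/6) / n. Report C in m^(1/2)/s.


The Chezy coefficient relates to Manning's n through C = R^(1/6) / n.
R^(1/6) = 1.42^(1/6) = 1.060184.
C = 1.060184 / 0.041 = 25.86 m^(1/2)/s.

25.86


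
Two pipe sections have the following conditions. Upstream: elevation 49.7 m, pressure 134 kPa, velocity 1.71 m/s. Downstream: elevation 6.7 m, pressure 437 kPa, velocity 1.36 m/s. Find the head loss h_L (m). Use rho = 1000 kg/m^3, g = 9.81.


Total head at each section: H = z + p/(rho*g) + V^2/(2g).
H1 = 49.7 + 134*1000/(1000*9.81) + 1.71^2/(2*9.81)
   = 49.7 + 13.66 + 0.149
   = 63.509 m.
H2 = 6.7 + 437*1000/(1000*9.81) + 1.36^2/(2*9.81)
   = 6.7 + 44.546 + 0.0943
   = 51.341 m.
h_L = H1 - H2 = 63.509 - 51.341 = 12.168 m.

12.168


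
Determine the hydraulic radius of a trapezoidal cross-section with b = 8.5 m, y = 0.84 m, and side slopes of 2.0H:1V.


For a trapezoidal section with side slope z:
A = (b + z*y)*y = (8.5 + 2.0*0.84)*0.84 = 8.551 m^2.
P = b + 2*y*sqrt(1 + z^2) = 8.5 + 2*0.84*sqrt(1 + 2.0^2) = 12.257 m.
R = A/P = 8.551 / 12.257 = 0.6977 m.

0.6977


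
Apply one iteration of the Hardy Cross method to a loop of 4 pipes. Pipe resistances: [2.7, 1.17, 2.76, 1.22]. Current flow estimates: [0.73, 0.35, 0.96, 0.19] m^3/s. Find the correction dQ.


Numerator terms (r*Q*|Q|): 2.7*0.73*|0.73| = 1.4388; 1.17*0.35*|0.35| = 0.1433; 2.76*0.96*|0.96| = 2.5436; 1.22*0.19*|0.19| = 0.044.
Sum of numerator = 4.1698.
Denominator terms (r*|Q|): 2.7*|0.73| = 1.971; 1.17*|0.35| = 0.4095; 2.76*|0.96| = 2.6496; 1.22*|0.19| = 0.2318.
2 * sum of denominator = 2 * 5.2619 = 10.5238.
dQ = -4.1698 / 10.5238 = -0.3962 m^3/s.

-0.3962


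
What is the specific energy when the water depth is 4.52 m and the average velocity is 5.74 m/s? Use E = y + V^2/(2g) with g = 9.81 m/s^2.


Specific energy E = y + V^2/(2g).
Velocity head = V^2/(2g) = 5.74^2 / (2*9.81) = 32.9476 / 19.62 = 1.6793 m.
E = 4.52 + 1.6793 = 6.1993 m.

6.1993


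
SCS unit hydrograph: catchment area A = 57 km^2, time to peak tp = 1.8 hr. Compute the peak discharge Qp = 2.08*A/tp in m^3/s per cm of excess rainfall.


SCS formula: Qp = 2.08 * A / tp.
Qp = 2.08 * 57 / 1.8
   = 118.56 / 1.8
   = 65.87 m^3/s per cm.

65.87


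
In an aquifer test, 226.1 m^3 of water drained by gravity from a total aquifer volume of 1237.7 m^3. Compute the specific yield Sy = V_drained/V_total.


Specific yield Sy = Volume drained / Total volume.
Sy = 226.1 / 1237.7
   = 0.1827.

0.1827


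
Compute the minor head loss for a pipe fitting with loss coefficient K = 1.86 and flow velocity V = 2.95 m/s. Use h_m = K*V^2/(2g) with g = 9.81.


Minor loss formula: h_m = K * V^2/(2g).
V^2 = 2.95^2 = 8.7025.
V^2/(2g) = 8.7025 / 19.62 = 0.4436 m.
h_m = 1.86 * 0.4436 = 0.825 m.

0.825


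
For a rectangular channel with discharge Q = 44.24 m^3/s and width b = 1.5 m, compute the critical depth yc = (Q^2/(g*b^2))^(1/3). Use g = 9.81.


Using yc = (Q^2 / (g * b^2))^(1/3):
Q^2 = 44.24^2 = 1957.18.
g * b^2 = 9.81 * 1.5^2 = 9.81 * 2.25 = 22.07.
Q^2 / (g*b^2) = 1957.18 / 22.07 = 88.6806.
yc = 88.6806^(1/3) = 4.4592 m.

4.4592


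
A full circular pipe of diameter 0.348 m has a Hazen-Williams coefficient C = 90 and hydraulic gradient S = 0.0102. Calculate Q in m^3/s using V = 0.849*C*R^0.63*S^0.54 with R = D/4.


For a full circular pipe, R = D/4 = 0.348/4 = 0.087 m.
V = 0.849 * 90 * 0.087^0.63 * 0.0102^0.54
  = 0.849 * 90 * 0.214732 * 0.084071
  = 1.3794 m/s.
Pipe area A = pi*D^2/4 = pi*0.348^2/4 = 0.0951 m^2.
Q = A * V = 0.0951 * 1.3794 = 0.1312 m^3/s.

0.1312


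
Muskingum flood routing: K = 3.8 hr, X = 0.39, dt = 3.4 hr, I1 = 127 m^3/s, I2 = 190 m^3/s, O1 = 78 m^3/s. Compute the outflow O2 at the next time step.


Muskingum coefficients:
denom = 2*K*(1-X) + dt = 2*3.8*(1-0.39) + 3.4 = 8.036.
C0 = (dt - 2*K*X)/denom = (3.4 - 2*3.8*0.39)/8.036 = 0.0543.
C1 = (dt + 2*K*X)/denom = (3.4 + 2*3.8*0.39)/8.036 = 0.7919.
C2 = (2*K*(1-X) - dt)/denom = 0.1538.
O2 = C0*I2 + C1*I1 + C2*O1
   = 0.0543*190 + 0.7919*127 + 0.1538*78
   = 122.88 m^3/s.

122.88


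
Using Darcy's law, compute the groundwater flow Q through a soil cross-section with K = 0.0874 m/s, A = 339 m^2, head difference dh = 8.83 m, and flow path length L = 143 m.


Darcy's law: Q = K * A * i, where i = dh/L.
Hydraulic gradient i = 8.83 / 143 = 0.061748.
Q = 0.0874 * 339 * 0.061748
  = 1.8295 m^3/s.

1.8295


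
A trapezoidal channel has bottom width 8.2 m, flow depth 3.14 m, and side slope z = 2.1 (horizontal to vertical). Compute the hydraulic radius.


For a trapezoidal section with side slope z:
A = (b + z*y)*y = (8.2 + 2.1*3.14)*3.14 = 46.453 m^2.
P = b + 2*y*sqrt(1 + z^2) = 8.2 + 2*3.14*sqrt(1 + 2.1^2) = 22.807 m.
R = A/P = 46.453 / 22.807 = 2.0368 m.

2.0368


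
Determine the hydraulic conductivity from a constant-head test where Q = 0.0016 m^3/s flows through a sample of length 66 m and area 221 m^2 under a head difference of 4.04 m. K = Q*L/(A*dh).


From K = Q*L / (A*dh):
Numerator: Q*L = 0.0016 * 66 = 0.1056.
Denominator: A*dh = 221 * 4.04 = 892.84.
K = 0.1056 / 892.84 = 0.000118 m/s.

0.000118


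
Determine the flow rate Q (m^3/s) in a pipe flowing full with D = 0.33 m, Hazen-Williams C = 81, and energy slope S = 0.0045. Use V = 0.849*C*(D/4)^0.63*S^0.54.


For a full circular pipe, R = D/4 = 0.33/4 = 0.0825 m.
V = 0.849 * 81 * 0.0825^0.63 * 0.0045^0.54
  = 0.849 * 81 * 0.207666 * 0.054042
  = 0.7718 m/s.
Pipe area A = pi*D^2/4 = pi*0.33^2/4 = 0.0855 m^2.
Q = A * V = 0.0855 * 0.7718 = 0.066 m^3/s.

0.066


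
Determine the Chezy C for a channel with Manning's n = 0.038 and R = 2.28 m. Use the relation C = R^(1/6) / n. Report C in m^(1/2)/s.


The Chezy coefficient relates to Manning's n through C = R^(1/6) / n.
R^(1/6) = 2.28^(1/6) = 1.147244.
C = 1.147244 / 0.038 = 30.19 m^(1/2)/s.

30.19


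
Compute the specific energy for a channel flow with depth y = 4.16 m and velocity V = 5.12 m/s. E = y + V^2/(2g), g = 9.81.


Specific energy E = y + V^2/(2g).
Velocity head = V^2/(2g) = 5.12^2 / (2*9.81) = 26.2144 / 19.62 = 1.3361 m.
E = 4.16 + 1.3361 = 5.4961 m.

5.4961


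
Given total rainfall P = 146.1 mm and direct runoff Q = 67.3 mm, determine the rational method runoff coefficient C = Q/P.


The runoff coefficient C = runoff depth / rainfall depth.
C = 67.3 / 146.1
  = 0.4606.

0.4606


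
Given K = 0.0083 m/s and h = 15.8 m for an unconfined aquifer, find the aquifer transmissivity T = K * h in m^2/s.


Transmissivity is defined as T = K * h.
T = 0.0083 * 15.8
  = 0.1311 m^2/s.

0.1311


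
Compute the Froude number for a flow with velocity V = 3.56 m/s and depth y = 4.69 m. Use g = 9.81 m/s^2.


The Froude number is defined as Fr = V / sqrt(g*y).
g*y = 9.81 * 4.69 = 46.0089.
sqrt(g*y) = sqrt(46.0089) = 6.783.
Fr = 3.56 / 6.783 = 0.5248.

0.5248


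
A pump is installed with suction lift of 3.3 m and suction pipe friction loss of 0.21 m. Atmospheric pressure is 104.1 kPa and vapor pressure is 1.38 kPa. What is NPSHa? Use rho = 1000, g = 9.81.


NPSHa = p_atm/(rho*g) - z_s - hf_s - p_vap/(rho*g).
p_atm/(rho*g) = 104.1*1000 / (1000*9.81) = 10.612 m.
p_vap/(rho*g) = 1.38*1000 / (1000*9.81) = 0.141 m.
NPSHa = 10.612 - 3.3 - 0.21 - 0.141
      = 6.96 m.

6.96


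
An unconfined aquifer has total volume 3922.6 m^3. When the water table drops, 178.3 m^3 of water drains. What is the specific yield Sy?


Specific yield Sy = Volume drained / Total volume.
Sy = 178.3 / 3922.6
   = 0.0455.

0.0455


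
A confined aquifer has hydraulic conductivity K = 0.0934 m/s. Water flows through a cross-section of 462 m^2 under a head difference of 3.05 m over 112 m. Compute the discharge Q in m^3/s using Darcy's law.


Darcy's law: Q = K * A * i, where i = dh/L.
Hydraulic gradient i = 3.05 / 112 = 0.027232.
Q = 0.0934 * 462 * 0.027232
  = 1.1751 m^3/s.

1.1751


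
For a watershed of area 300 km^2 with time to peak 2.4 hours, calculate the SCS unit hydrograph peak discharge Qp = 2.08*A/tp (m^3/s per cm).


SCS formula: Qp = 2.08 * A / tp.
Qp = 2.08 * 300 / 2.4
   = 624.0 / 2.4
   = 260.0 m^3/s per cm.

260.0


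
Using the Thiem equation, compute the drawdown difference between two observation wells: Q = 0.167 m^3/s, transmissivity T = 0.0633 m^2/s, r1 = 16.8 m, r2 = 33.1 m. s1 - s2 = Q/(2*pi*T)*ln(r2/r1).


Thiem equation: s1 - s2 = Q/(2*pi*T) * ln(r2/r1).
ln(r2/r1) = ln(33.1/16.8) = 0.6782.
Q/(2*pi*T) = 0.167 / (2*pi*0.0633) = 0.167 / 0.3977 = 0.4199.
s1 - s2 = 0.4199 * 0.6782 = 0.2847 m.

0.2847


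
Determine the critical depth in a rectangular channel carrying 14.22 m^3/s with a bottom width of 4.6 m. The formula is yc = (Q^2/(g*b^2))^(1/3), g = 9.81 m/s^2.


Using yc = (Q^2 / (g * b^2))^(1/3):
Q^2 = 14.22^2 = 202.21.
g * b^2 = 9.81 * 4.6^2 = 9.81 * 21.16 = 207.58.
Q^2 / (g*b^2) = 202.21 / 207.58 = 0.9741.
yc = 0.9741^(1/3) = 0.9913 m.

0.9913


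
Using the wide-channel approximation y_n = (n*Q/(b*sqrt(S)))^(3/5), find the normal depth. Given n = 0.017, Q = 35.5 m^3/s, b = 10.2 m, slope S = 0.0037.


We use the wide-channel approximation y_n = (n*Q/(b*sqrt(S)))^(3/5).
sqrt(S) = sqrt(0.0037) = 0.060828.
Numerator: n*Q = 0.017 * 35.5 = 0.6035.
Denominator: b*sqrt(S) = 10.2 * 0.060828 = 0.620446.
arg = 0.9727.
y_n = 0.9727^(3/5) = 0.9835 m.

0.9835


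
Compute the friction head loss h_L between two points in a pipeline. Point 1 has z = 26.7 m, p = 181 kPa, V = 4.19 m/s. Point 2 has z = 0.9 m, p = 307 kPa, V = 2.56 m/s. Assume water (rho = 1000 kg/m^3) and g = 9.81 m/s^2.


Total head at each section: H = z + p/(rho*g) + V^2/(2g).
H1 = 26.7 + 181*1000/(1000*9.81) + 4.19^2/(2*9.81)
   = 26.7 + 18.451 + 0.8948
   = 46.045 m.
H2 = 0.9 + 307*1000/(1000*9.81) + 2.56^2/(2*9.81)
   = 0.9 + 31.295 + 0.334
   = 32.529 m.
h_L = H1 - H2 = 46.045 - 32.529 = 13.517 m.

13.517


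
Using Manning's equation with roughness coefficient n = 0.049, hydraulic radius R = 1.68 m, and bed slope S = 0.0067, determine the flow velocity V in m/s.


Manning's equation gives V = (1/n) * R^(2/3) * S^(1/2).
First, compute R^(2/3) = 1.68^(2/3) = 1.4132.
Next, S^(1/2) = 0.0067^(1/2) = 0.081854.
Then 1/n = 1/0.049 = 20.41.
V = 20.41 * 1.4132 * 0.081854 = 2.3607 m/s.

2.3607


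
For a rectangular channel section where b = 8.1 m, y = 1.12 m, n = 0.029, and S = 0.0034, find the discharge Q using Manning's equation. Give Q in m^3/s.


For a rectangular channel, the cross-sectional area A = b * y = 8.1 * 1.12 = 9.07 m^2.
The wetted perimeter P = b + 2y = 8.1 + 2*1.12 = 10.34 m.
Hydraulic radius R = A/P = 9.07/10.34 = 0.8774 m.
Velocity V = (1/n)*R^(2/3)*S^(1/2) = (1/0.029)*0.8774^(2/3)*0.0034^(1/2) = 1.8427 m/s.
Discharge Q = A * V = 9.07 * 1.8427 = 16.717 m^3/s.

16.717


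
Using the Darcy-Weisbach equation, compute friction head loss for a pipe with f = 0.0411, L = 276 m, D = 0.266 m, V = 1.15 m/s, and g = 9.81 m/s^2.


Darcy-Weisbach equation: h_f = f * (L/D) * V^2/(2g).
f * L/D = 0.0411 * 276/0.266 = 42.6451.
V^2/(2g) = 1.15^2 / (2*9.81) = 1.3225 / 19.62 = 0.0674 m.
h_f = 42.6451 * 0.0674 = 2.875 m.

2.875


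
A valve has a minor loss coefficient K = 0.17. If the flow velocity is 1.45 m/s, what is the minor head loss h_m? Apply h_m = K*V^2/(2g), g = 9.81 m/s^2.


Minor loss formula: h_m = K * V^2/(2g).
V^2 = 1.45^2 = 2.1025.
V^2/(2g) = 2.1025 / 19.62 = 0.1072 m.
h_m = 0.17 * 0.1072 = 0.0182 m.

0.0182


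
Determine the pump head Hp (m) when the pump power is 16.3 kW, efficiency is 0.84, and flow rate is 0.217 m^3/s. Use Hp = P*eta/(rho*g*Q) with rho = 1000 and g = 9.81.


Pump head formula: Hp = P * eta / (rho * g * Q).
Numerator: P * eta = 16.3 * 1000 * 0.84 = 13692.0 W.
Denominator: rho * g * Q = 1000 * 9.81 * 0.217 = 2128.77.
Hp = 13692.0 / 2128.77 = 6.43 m.

6.43


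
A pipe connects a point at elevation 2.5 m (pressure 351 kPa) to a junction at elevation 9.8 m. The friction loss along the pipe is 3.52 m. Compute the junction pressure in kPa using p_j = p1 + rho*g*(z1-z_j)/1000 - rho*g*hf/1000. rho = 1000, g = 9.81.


Junction pressure: p_j = p1 + rho*g*(z1 - z_j)/1000 - rho*g*hf/1000.
Elevation term = 1000*9.81*(2.5 - 9.8)/1000 = -71.613 kPa.
Friction term = 1000*9.81*3.52/1000 = 34.531 kPa.
p_j = 351 + -71.613 - 34.531 = 244.86 kPa.

244.86


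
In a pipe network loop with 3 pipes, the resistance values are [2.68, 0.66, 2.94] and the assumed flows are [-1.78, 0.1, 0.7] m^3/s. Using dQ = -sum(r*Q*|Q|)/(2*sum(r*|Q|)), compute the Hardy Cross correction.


Numerator terms (r*Q*|Q|): 2.68*-1.78*|-1.78| = -8.4913; 0.66*0.1*|0.1| = 0.0066; 2.94*0.7*|0.7| = 1.4406.
Sum of numerator = -7.0441.
Denominator terms (r*|Q|): 2.68*|-1.78| = 4.7704; 0.66*|0.1| = 0.066; 2.94*|0.7| = 2.058.
2 * sum of denominator = 2 * 6.8944 = 13.7888.
dQ = --7.0441 / 13.7888 = 0.5109 m^3/s.

0.5109


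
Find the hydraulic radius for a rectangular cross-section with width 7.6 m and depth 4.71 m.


For a rectangular section:
Flow area A = b * y = 7.6 * 4.71 = 35.8 m^2.
Wetted perimeter P = b + 2y = 7.6 + 2*4.71 = 17.02 m.
Hydraulic radius R = A/P = 35.8 / 17.02 = 2.1032 m.

2.1032


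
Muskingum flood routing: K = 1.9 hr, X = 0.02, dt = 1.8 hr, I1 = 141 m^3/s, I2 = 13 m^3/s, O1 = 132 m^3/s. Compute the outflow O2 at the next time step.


Muskingum coefficients:
denom = 2*K*(1-X) + dt = 2*1.9*(1-0.02) + 1.8 = 5.524.
C0 = (dt - 2*K*X)/denom = (1.8 - 2*1.9*0.02)/5.524 = 0.3121.
C1 = (dt + 2*K*X)/denom = (1.8 + 2*1.9*0.02)/5.524 = 0.3396.
C2 = (2*K*(1-X) - dt)/denom = 0.3483.
O2 = C0*I2 + C1*I1 + C2*O1
   = 0.3121*13 + 0.3396*141 + 0.3483*132
   = 97.92 m^3/s.

97.92


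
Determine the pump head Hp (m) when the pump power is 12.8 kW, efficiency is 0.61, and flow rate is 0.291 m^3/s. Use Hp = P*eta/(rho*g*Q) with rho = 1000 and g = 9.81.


Pump head formula: Hp = P * eta / (rho * g * Q).
Numerator: P * eta = 12.8 * 1000 * 0.61 = 7808.0 W.
Denominator: rho * g * Q = 1000 * 9.81 * 0.291 = 2854.71.
Hp = 7808.0 / 2854.71 = 2.74 m.

2.74


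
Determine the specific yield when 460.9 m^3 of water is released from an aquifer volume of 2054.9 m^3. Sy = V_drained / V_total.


Specific yield Sy = Volume drained / Total volume.
Sy = 460.9 / 2054.9
   = 0.2243.

0.2243


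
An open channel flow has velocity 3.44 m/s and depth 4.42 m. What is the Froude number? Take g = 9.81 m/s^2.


The Froude number is defined as Fr = V / sqrt(g*y).
g*y = 9.81 * 4.42 = 43.3602.
sqrt(g*y) = sqrt(43.3602) = 6.5848.
Fr = 3.44 / 6.5848 = 0.5224.

0.5224


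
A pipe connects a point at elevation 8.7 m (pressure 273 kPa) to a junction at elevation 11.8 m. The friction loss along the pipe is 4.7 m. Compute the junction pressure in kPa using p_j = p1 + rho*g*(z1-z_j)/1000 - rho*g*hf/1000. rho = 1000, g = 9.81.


Junction pressure: p_j = p1 + rho*g*(z1 - z_j)/1000 - rho*g*hf/1000.
Elevation term = 1000*9.81*(8.7 - 11.8)/1000 = -30.411 kPa.
Friction term = 1000*9.81*4.7/1000 = 46.107 kPa.
p_j = 273 + -30.411 - 46.107 = 196.48 kPa.

196.48


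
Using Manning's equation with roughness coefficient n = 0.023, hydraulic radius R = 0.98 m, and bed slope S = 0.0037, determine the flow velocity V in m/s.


Manning's equation gives V = (1/n) * R^(2/3) * S^(1/2).
First, compute R^(2/3) = 0.98^(2/3) = 0.9866.
Next, S^(1/2) = 0.0037^(1/2) = 0.060828.
Then 1/n = 1/0.023 = 43.48.
V = 43.48 * 0.9866 * 0.060828 = 2.6093 m/s.

2.6093


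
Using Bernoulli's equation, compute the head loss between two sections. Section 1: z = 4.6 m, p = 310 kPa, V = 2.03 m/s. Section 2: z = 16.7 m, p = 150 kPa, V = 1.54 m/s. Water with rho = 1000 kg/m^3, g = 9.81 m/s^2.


Total head at each section: H = z + p/(rho*g) + V^2/(2g).
H1 = 4.6 + 310*1000/(1000*9.81) + 2.03^2/(2*9.81)
   = 4.6 + 31.6 + 0.21
   = 36.41 m.
H2 = 16.7 + 150*1000/(1000*9.81) + 1.54^2/(2*9.81)
   = 16.7 + 15.291 + 0.1209
   = 32.111 m.
h_L = H1 - H2 = 36.41 - 32.111 = 4.299 m.

4.299


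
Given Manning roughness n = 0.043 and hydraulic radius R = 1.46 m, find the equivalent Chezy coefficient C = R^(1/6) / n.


The Chezy coefficient relates to Manning's n through C = R^(1/6) / n.
R^(1/6) = 1.46^(1/6) = 1.065104.
C = 1.065104 / 0.043 = 24.77 m^(1/2)/s.

24.77


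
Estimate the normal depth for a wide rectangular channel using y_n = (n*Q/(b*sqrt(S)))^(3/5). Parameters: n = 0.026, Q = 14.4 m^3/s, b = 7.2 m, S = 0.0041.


We use the wide-channel approximation y_n = (n*Q/(b*sqrt(S)))^(3/5).
sqrt(S) = sqrt(0.0041) = 0.064031.
Numerator: n*Q = 0.026 * 14.4 = 0.3744.
Denominator: b*sqrt(S) = 7.2 * 0.064031 = 0.461023.
arg = 0.8121.
y_n = 0.8121^(3/5) = 0.8826 m.

0.8826


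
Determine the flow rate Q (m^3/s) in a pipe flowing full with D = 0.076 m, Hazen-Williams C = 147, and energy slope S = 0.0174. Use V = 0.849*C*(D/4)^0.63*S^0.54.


For a full circular pipe, R = D/4 = 0.076/4 = 0.019 m.
V = 0.849 * 147 * 0.019^0.63 * 0.0174^0.54
  = 0.849 * 147 * 0.082341 * 0.112175
  = 1.1528 m/s.
Pipe area A = pi*D^2/4 = pi*0.076^2/4 = 0.0045 m^2.
Q = A * V = 0.0045 * 1.1528 = 0.0052 m^3/s.

0.0052
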